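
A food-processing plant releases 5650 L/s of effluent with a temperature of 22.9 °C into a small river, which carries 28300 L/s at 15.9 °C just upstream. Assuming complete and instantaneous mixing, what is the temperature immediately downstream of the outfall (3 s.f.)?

Flow-weighted mixing: C = (Q_r C_r + Q_w C_w)/(Q_r + Q_w)
= (28300×15.9 + 5650×22.9)/(28300 + 5650) = 579400/33950 = 17.06 °C.

17.1 °C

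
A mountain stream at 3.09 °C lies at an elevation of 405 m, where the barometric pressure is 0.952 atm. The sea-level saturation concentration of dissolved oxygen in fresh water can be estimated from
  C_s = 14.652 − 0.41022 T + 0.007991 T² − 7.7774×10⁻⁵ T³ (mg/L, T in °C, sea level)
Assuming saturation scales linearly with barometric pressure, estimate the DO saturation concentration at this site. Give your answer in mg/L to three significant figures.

At sea level: C_s = 14.652 − 0.41022×3.09 + 0.007991×3.09² − 7.7774×10⁻⁵×3.09³ = 13.46 mg/L.
Pressure correction: C_s' = 13.46 × 0.952 = 12.81 mg/L.

C_s ≈ 12.8 mg/L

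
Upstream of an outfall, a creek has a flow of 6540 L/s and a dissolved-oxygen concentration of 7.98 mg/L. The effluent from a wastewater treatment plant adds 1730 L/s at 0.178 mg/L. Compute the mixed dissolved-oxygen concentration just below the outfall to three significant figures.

Flow-weighted mixing: C = (Q_r C_r + Q_w C_w)/(Q_r + Q_w)
= (6540×7.98 + 1730×0.178)/(6540 + 1730) = 52500/8270 = 6.348 mg/L.

6.35 mg/L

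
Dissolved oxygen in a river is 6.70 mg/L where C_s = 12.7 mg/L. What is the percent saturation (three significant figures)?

% saturation = C/C_s × 100 = 6.70/12.7 × 100 = 52.8 %.

52.8 % saturation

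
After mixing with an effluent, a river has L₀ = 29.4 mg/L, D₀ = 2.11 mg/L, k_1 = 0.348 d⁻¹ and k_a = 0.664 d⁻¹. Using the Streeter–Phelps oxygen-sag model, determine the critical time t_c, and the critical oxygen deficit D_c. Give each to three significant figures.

t_c ≈ 1.83 d; D_c ≈ 8.15 mg/L

With k_a/k_1 = 1.908 and 1 − D₀(k_a−k_1)/(k_1 L₀) = 0.9348,
t_c = ln(1.908 × 0.9348) / (0.664 − 0.348) = ln(1.784) / 0.3160 = 0.5787/0.3160 = 1.831 d.
D_c = (k_1/k_a) L₀ e^(−k_1 t_c) = (0.348/0.664) × 29.4 × e^(−0.348×1.831) = 0.5241 × 29.4 × 0.5287 = 8.147 mg/L.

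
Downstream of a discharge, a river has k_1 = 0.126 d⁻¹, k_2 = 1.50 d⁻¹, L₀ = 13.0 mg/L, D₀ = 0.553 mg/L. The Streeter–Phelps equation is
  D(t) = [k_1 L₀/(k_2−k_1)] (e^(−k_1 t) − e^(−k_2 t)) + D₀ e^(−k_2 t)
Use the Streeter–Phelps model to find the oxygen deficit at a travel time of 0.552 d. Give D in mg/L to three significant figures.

D ≈ 0.833 mg/L

k_1 L₀/(k_2−k_1) = 0.126×13.0/(1.50−0.126) = 1.638/1.374 = 1.192 mg/L.
e^(−k_1 t) = e^(−0.126×0.5520) = 0.9328; e^(−k_2 t) = e^(−1.50×0.5520) = 0.4369.
D = 1.192 × (0.9328 − 0.4369) + 0.553 × 0.4369 = 0.5912 + 0.2416 = 0.8328 mg/L.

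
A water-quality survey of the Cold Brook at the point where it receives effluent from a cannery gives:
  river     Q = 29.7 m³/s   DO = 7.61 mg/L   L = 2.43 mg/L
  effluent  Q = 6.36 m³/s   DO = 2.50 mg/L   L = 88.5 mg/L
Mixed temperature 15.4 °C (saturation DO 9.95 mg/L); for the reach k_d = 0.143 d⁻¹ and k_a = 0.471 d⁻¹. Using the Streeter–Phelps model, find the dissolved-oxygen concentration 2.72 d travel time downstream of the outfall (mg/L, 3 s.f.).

Mixed DO = (29.7×7.61 + 6.36×2.50)/(29.7+6.36) = 241.9/36.06 = 6.709 mg/L.
Mixed L₀ = (29.7×2.43 + 6.36×88.5)/(36.06) = 635.0/36.06 = 17.61 mg/L.
Initial deficit D₀ = C_s − DO₀ = 9.95 − 6.709 = 3.241 mg/L.
D(2.72) = [0.143×17.61/(0.471−0.143)](e^(−0.143×2.72) − e^(−0.471×2.72)) + 3.241 e^(−0.471×2.72)
= 7.678 × (0.6778 − 0.2777) + 3.241 × 0.2777 = 3.972 mg/L.
DO = 9.95 − 3.972 = 5.978 mg/L.

DO ≈ 5.98 mg/L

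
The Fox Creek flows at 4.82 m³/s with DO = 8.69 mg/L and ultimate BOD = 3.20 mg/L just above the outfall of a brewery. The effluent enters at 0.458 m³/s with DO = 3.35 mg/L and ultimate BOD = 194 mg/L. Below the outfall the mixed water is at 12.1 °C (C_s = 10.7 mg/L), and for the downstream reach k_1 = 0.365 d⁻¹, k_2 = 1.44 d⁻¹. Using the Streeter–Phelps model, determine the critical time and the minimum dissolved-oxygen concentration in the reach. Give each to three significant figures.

t_c ≈ 0.849 d; minimum DO ≈ 7.03 mg/L

Mixed DO = (4.82×8.69 + 0.458×3.35)/(4.82+0.458) = 43.42/5.278 = 8.227 mg/L.
Mixed L₀ = (4.82×3.20 + 0.458×194)/(5.278) = 104.3/5.278 = 19.76 mg/L.
Initial deficit D₀ = C_s − DO₀ = 10.7 − 8.227 = 2.473 mg/L.
t_c = (1/1.075) ln[(1.44/0.365)(1 − 2.473×1.075/(0.365×19.76))] = 0.9302 × ln(2.491) = 0.8488 d.
D_c = (0.365/1.44) × 19.76 × e^(−0.365×0.8488) = 0.2535 × 19.76 × 0.7336 = 3.674 mg/L.
Minimum DO = 10.7 − 3.674 = 7.026 mg/L.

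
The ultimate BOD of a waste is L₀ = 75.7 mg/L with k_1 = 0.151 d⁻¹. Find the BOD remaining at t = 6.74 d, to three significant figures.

L ≈ 27.4 mg/L

L_t = L₀ e^(−k_1 t) = 75.7 × e^(−0.151×6.74) = 75.7 × 0.3614 = 27.36 mg/L.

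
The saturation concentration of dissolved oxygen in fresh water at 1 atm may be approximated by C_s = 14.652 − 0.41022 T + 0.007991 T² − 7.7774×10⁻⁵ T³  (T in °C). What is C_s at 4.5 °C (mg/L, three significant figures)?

C_s ≈ 13.0 mg/L

C_s = 14.652 − 0.41022×4.5 + 0.007991×4.5² − 7.7774×10⁻⁵×4.5³ = 12.96 mg/L.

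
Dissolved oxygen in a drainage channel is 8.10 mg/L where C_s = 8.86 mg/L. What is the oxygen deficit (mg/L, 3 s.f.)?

D = C_s − C = 8.86 − 8.10 = 0.760 mg/L.

D ≈ 0.760 mg/L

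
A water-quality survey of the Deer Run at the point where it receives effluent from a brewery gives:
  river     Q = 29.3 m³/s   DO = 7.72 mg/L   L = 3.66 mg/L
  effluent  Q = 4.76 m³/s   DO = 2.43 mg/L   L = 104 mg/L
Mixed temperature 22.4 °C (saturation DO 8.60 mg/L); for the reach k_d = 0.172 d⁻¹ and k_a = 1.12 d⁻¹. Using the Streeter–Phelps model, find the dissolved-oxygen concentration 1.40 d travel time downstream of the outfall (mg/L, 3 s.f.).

Mixed DO = (29.3×7.72 + 4.76×2.43)/(29.3+4.76) = 237.8/34.06 = 6.981 mg/L.
Mixed L₀ = (29.3×3.66 + 4.76×104)/(34.06) = 602.3/34.06 = 17.68 mg/L.
Initial deficit D₀ = C_s − DO₀ = 8.60 − 6.981 = 1.619 mg/L.
D(1.40) = [0.172×17.68/(1.12−0.172)](e^(−0.172×1.40) − e^(−1.12×1.40)) + 1.619 e^(−1.12×1.40)
= 3.208 × (0.7860 − 0.2085) + 1.619 × 0.2085 = 2.190 mg/L.
DO = 8.60 − 2.190 = 6.410 mg/L.

DO ≈ 6.41 mg/L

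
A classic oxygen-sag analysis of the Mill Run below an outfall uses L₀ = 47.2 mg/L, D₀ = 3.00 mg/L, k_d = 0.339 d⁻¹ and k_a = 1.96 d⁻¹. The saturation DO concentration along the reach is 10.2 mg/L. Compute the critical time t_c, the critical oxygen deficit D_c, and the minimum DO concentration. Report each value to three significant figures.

t_c ≈ 0.859 d; D_c ≈ 6.10 mg/L; min DO ≈ 4.10 mg/L

With k_a/k_d = 5.782 and 1 − D₀(k_a−k_d)/(k_d L₀) = 0.6961,
t_c = ln(5.782 × 0.6961) / (1.96 − 0.339) = ln(4.025) / 1.621 = 1.392/1.621 = 0.8590 d.
D_c = (k_d/k_a) L₀ e^(−k_d t_c) = (0.339/1.96) × 47.2 × e^(−0.339×0.8590) = 0.1730 × 47.2 × 0.7474 = 6.101 mg/L.
Minimum DO = C_s − D_c = 10.2 − 6.101 = 4.099 mg/L.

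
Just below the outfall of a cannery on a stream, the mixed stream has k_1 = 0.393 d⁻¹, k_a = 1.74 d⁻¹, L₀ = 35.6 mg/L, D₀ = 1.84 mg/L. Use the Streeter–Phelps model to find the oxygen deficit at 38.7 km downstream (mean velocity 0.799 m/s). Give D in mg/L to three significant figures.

D ≈ 5.11 mg/L

Travel time t = x/v = 38.7 km / (0.799 m/s) = 38700 m / 0.799 m/s = 48440 s = 0.5606 d.
k_1 L₀/(k_a−k_1) = 0.393×35.6/(1.74−0.393) = 13.99/1.347 = 10.39 mg/L.
e^(−k_1 t) = e^(−0.393×0.5606) = 0.8023; e^(−k_a t) = e^(−1.74×0.5606) = 0.3770.
D = 10.39 × (0.8023 − 0.3770) + 1.84 × 0.3770 = 4.417 + 0.6937 = 5.111 mg/L.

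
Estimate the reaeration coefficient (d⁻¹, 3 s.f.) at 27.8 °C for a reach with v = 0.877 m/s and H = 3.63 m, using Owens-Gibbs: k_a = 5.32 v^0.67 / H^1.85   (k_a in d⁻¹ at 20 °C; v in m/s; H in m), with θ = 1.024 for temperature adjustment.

k_a ≈ 0.540 d⁻¹

k_a(20) = 5.32 × 0.877^0.67 / 3.63^1.85 = 5.32 × 0.9158 / 10.86 = 0.4486 d⁻¹.
k_a(27.8) = 0.4486 × 1.024^(27.8−20) = 0.4486 × 1.203 = 0.5398 d⁻¹.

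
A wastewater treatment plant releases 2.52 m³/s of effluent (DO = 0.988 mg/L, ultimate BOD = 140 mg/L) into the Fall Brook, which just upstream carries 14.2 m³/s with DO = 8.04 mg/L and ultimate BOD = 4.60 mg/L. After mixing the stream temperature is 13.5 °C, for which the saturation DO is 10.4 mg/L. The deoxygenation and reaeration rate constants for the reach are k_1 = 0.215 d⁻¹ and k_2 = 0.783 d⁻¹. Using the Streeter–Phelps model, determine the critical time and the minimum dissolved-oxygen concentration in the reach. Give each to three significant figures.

Mixed DO = (14.2×8.04 + 2.52×0.988)/(14.2+2.52) = 116.7/16.72 = 6.977 mg/L.
Mixed L₀ = (14.2×4.60 + 2.52×140)/(16.72) = 418.1/16.72 = 25.01 mg/L.
Initial deficit D₀ = C_s − DO₀ = 10.4 − 6.977 = 3.423 mg/L.
t_c = (1/0.5680) ln[(0.783/0.215)(1 − 3.423×0.5680/(0.215×25.01))] = 1.761 × ln(2.325) = 1.485 d.
D_c = (0.215/0.783) × 25.01 × e^(−0.215×1.485) = 0.2746 × 25.01 × 0.7266 = 4.989 mg/L.
Minimum DO = 10.4 − 4.989 = 5.411 mg/L.

t_c ≈ 1.49 d; minimum DO ≈ 5.41 mg/L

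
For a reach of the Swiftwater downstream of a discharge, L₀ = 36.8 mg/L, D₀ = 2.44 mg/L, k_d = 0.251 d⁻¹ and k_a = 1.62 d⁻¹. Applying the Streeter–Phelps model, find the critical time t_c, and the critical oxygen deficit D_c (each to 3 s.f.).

At the critical point dD/dt = 0, so k_d L₀ e^(−k_d t) = k_a D. Substituting D(t) from the Streeter–Phelps equation and solving for t gives
t_c = ln[(k_a/k_d)(1 − D₀(k_a−k_d)/(k_d L₀))] / (k_a−k_d).
Here k_a−k_d = 1.369 d⁻¹ and 1 − D₀(k_a−k_d)/(k_d L₀) = 1 − 2.44×1.369/(0.251×36.8) = 0.6384, so
t_c = ln(6.454 × 0.6384) / 1.369 = 1.416 / 1.369 = 1.034 d.
D_c = (k_d/k_a) L₀ e^(−k_d t_c) = (0.251/1.62) × 36.8 × e^(−0.251×1.034) = 0.1549 × 36.8 × 0.7714 = 4.398 mg/L.

t_c ≈ 1.03 d; D_c ≈ 4.40 mg/L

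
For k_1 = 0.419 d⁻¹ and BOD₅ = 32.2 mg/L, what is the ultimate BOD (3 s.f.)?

L₀ ≈ 36.7 mg/L

BOD₅ = L₀(1 − e^(−5k_1)) ⇒ L₀ = BOD₅ / (1 − e^(−5×0.419))
= 32.2 / (1 − 0.1231) = 32.2 / 0.8769 = 36.72 mg/L.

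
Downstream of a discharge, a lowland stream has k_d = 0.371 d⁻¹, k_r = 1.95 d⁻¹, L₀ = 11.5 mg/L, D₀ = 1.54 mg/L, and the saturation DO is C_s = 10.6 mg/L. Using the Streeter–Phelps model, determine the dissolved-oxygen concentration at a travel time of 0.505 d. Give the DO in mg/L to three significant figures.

DO ≈ 8.79 mg/L

k_d L₀/(k_r−k_d) = 0.371×11.5/(1.95−0.371) = 4.266/1.579 = 2.702 mg/L.
e^(−k_d t) = e^(−0.371×0.5050) = 0.8291; e^(−k_r t) = e^(−1.95×0.5050) = 0.3735.
D = 2.702 × (0.8291 − 0.3735) + 1.54 × 0.3735 = 1.231 + 0.5752 = 1.806 mg/L.
DO = C_s − D = 10.6 − 1.806 = 8.794 mg/L.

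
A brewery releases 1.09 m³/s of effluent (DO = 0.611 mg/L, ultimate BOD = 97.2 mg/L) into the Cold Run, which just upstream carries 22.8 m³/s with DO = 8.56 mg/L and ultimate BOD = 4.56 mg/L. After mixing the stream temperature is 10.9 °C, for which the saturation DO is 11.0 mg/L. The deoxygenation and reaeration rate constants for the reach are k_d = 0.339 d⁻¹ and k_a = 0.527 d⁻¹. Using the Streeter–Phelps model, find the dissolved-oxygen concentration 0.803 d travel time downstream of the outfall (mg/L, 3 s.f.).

Mixed DO = (22.8×8.56 + 1.09×0.611)/(22.8+1.09) = 195.8/23.89 = 8.197 mg/L.
Mixed L₀ = (22.8×4.56 + 1.09×97.2)/(23.89) = 209.9/23.89 = 8.787 mg/L.
Initial deficit D₀ = C_s − DO₀ = 11.0 − 8.197 = 2.803 mg/L.
D(0.803) = [0.339×8.787/(0.527−0.339)](e^(−0.339×0.803) − e^(−0.527×0.803)) + 2.803 e^(−0.527×0.803)
= 15.84 × (0.7617 − 0.6550) + 2.803 × 0.6550 = 3.527 mg/L.
DO = 11.0 − 3.527 = 7.473 mg/L.

DO ≈ 7.47 mg/L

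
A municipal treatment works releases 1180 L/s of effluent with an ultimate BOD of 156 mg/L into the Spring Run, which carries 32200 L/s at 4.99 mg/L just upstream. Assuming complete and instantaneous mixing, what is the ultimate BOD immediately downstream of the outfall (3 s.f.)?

10.3 mg/L

Flow-weighted mixing: C = (Q_r C_r + Q_w C_w)/(Q_r + Q_w)
= (32200×4.99 + 1180×156)/(32200 + 1180) = 344800/33380 = 10.33 mg/L.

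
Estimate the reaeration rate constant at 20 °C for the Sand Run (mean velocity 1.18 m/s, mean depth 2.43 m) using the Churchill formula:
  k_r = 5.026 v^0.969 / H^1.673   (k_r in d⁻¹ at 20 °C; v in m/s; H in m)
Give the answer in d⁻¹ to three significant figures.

k_r = 5.026 × 1.18^0.969 / 2.43^1.673 = 5.026 × 1.174 / 4.417 = 1.336 d⁻¹.

k_r ≈ 1.34 d⁻¹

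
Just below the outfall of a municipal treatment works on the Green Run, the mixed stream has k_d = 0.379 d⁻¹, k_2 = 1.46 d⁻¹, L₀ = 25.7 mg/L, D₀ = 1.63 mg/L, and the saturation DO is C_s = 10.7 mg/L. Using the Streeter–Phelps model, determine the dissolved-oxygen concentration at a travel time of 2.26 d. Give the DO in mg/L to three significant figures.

k_d L₀/(k_2−k_d) = 0.379×25.7/(1.46−0.379) = 9.740/1.081 = 9.010 mg/L.
e^(−k_d t) = e^(−0.379×2.260) = 0.4246; e^(−k_2 t) = e^(−1.46×2.260) = 0.03690.
D = 9.010 × (0.4246 − 0.03690) + 1.63 × 0.03690 = 3.494 + 0.06014 = 3.554 mg/L.
DO = C_s − D = 10.7 − 3.554 = 7.146 mg/L.

DO ≈ 7.15 mg/L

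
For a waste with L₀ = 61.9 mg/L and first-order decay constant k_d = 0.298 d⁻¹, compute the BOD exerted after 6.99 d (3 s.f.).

y_t = L₀(1 − e^(−k_d t)) = 61.9 × (1 − e^(−0.298×6.99))
= 61.9 × (1 − 0.1246) = 61.9 × 0.8754 = 54.19 mg/L.

y ≈ 54.2 mg/L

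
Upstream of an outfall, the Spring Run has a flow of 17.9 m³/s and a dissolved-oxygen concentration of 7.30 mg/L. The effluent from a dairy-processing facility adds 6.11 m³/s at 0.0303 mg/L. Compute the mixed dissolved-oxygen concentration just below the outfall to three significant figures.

Flow-weighted mixing: C = (Q_r C_r + Q_w C_w)/(Q_r + Q_w)
= (17.9×7.30 + 6.11×0.0303)/(17.9 + 6.11) = 130.9/24.01 = 5.450 mg/L.

5.45 mg/L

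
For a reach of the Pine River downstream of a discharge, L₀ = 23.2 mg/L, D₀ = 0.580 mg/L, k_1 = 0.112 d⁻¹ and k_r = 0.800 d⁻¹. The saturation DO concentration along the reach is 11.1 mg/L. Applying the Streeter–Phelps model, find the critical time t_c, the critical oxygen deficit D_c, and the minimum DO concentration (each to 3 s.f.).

t_c ≈ 2.62 d; D_c ≈ 2.42 mg/L; min DO ≈ 8.68 mg/L

With k_r/k_1 = 7.143 and 1 − D₀(k_r−k_1)/(k_1 L₀) = 0.8464,
t_c = ln(7.143 × 0.8464) / (0.800 − 0.112) = ln(6.046) / 0.6880 = 1.799/0.6880 = 2.615 d.
L(t_c) = L₀ e^(−k_1 t_c) = 23.2 × 0.7461 = 17.31 mg/L, and at the critical point k_r D_c = k_1 L, so D_c = (0.112/0.800) × 17.31 = 2.423 mg/L.
Minimum DO = C_s − D_c = 11.1 − 2.423 = 8.677 mg/L.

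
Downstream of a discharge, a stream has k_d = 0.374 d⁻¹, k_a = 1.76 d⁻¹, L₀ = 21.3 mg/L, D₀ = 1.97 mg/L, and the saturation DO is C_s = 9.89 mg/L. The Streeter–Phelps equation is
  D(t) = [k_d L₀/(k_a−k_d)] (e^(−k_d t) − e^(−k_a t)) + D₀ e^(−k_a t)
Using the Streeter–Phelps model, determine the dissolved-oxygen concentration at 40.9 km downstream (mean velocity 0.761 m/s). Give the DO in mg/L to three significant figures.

DO ≈ 6.60 mg/L

Travel time t = x/v = 40.9 km / (0.761 m/s) = 40900 m / 0.761 m/s = 53750 s = 0.6220 d.
k_d L₀/(k_a−k_d) = 0.374×21.3/(1.76−0.374) = 7.966/1.386 = 5.748 mg/L.
e^(−k_d t) = e^(−0.374×0.6220) = 0.7924; e^(−k_a t) = e^(−1.76×0.6220) = 0.3346.
D = 5.748 × (0.7924 − 0.3346) + 1.97 × 0.3346 = 2.631 + 0.6592 = 3.291 mg/L.
DO = C_s − D = 9.89 − 3.291 = 6.599 mg/L.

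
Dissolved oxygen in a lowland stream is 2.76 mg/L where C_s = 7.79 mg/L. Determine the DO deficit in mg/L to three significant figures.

D ≈ 5.03 mg/L

D = C_s − C = 7.79 − 2.76 = 5.03 mg/L.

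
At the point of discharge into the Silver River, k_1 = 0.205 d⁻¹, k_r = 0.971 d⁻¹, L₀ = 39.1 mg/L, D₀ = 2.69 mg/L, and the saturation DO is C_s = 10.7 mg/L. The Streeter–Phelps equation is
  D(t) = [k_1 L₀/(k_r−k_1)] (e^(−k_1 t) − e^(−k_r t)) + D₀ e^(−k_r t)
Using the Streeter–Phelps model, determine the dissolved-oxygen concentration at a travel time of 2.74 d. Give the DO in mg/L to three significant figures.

k_1 L₀/(k_r−k_1) = 0.205×39.1/(0.971−0.205) = 8.015/0.7660 = 10.46 mg/L.
e^(−k_1 t) = e^(−0.205×2.740) = 0.5702; e^(−k_r t) = e^(−0.971×2.740) = 0.06991.
D = 10.46 × (0.5702 − 0.06991) + 2.69 × 0.06991 = 5.235 + 0.1881 = 5.424 mg/L.
DO = C_s − D = 10.7 − 5.424 = 5.276 mg/L.

DO ≈ 5.28 mg/L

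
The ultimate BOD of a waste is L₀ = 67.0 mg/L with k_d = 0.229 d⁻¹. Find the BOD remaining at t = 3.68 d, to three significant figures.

L ≈ 28.8 mg/L

L_t = L₀ e^(−k_d t) = 67.0 × e^(−0.229×3.68) = 67.0 × 0.4305 = 28.85 mg/L.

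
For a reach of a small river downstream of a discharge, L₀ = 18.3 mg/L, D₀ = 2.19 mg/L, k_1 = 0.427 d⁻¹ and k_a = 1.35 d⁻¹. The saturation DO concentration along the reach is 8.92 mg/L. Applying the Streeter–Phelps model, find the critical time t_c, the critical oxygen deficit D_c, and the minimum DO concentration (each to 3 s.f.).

t_c = [1/(k_a−k_1)] ln[(k_a/k_1)(1 − D₀(k_a−k_1)/(k_1 L₀))]
= [1/(1.35−0.427)] ln[(1.35/0.427)(1 − 2.19×0.9230/(0.427×18.3))]
= (1/0.9230) ln[3.162 × 0.7413] = 1.083 × ln(2.344) = 1.083 × 0.8517 = 0.9228 d.
L(t_c) = L₀ e^(−k_1 t_c) = 18.3 × 0.6743 = 12.34 mg/L, and at the critical point k_a D_c = k_1 L, so D_c = (0.427/1.35) × 12.34 = 3.903 mg/L.
Minimum DO = C_s − D_c = 8.92 − 3.903 = 5.017 mg/L.

t_c ≈ 0.923 d; D_c ≈ 3.90 mg/L; min DO ≈ 5.02 mg/L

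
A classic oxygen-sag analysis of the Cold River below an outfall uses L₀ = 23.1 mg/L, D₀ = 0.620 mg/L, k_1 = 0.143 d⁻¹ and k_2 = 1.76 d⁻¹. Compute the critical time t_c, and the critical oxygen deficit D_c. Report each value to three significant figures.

t_c = [1/(k_2−k_1)] ln[(k_2/k_1)(1 − D₀(k_2−k_1)/(k_1 L₀))]
= [1/(1.76−0.143)] ln[(1.76/0.143)(1 − 0.620×1.617/(0.143×23.1))]
= (1/1.617) ln[12.31 × 0.6965] = 0.6184 × ln(8.572) = 0.6184 × 2.149 = 1.329 d.
L(t_c) = L₀ e^(−k_1 t_c) = 23.1 × 0.8270 = 19.10 mg/L, and at the critical point k_2 D_c = k_1 L, so D_c = (0.143/1.76) × 19.10 = 1.552 mg/L.

t_c ≈ 1.33 d; D_c ≈ 1.55 mg/L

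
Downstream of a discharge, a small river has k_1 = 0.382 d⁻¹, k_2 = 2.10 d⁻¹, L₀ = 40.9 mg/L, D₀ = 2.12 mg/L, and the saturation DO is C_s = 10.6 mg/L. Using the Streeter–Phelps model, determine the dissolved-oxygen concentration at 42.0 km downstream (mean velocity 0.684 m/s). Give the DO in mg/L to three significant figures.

Travel time t = x/v = 42.0 km / (0.684 m/s) = 42000 m / 0.684 m/s = 61400 s = 0.7107 d.
k_1 L₀/(k_2−k_1) = 0.382×40.9/(2.10−0.382) = 15.62/1.718 = 9.094 mg/L.
e^(−k_1 t) = e^(−0.382×0.7107) = 0.7622; e^(−k_2 t) = e^(−2.10×0.7107) = 0.2248.
D = 9.094 × (0.7622 − 0.2248) + 2.12 × 0.2248 = 4.887 + 0.4766 = 5.364 mg/L.
DO = C_s − D = 10.6 − 5.364 = 5.236 mg/L.

DO ≈ 5.24 mg/L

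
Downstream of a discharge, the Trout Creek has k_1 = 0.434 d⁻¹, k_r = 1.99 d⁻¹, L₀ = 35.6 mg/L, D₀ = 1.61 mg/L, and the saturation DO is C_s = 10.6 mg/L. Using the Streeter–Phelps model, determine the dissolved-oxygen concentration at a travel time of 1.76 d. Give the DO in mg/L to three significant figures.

k_1 L₀/(k_r−k_1) = 0.434×35.6/(1.99−0.434) = 15.45/1.556 = 9.930 mg/L.
e^(−k_1 t) = e^(−0.434×1.760) = 0.4659; e^(−k_r t) = e^(−1.99×1.760) = 0.03012.
D = 9.930 × (0.4659 − 0.03012) + 1.61 × 0.03012 = 4.327 + 0.04850 = 4.375 mg/L.
DO = C_s − D = 10.6 − 4.375 = 6.225 mg/L.

DO ≈ 6.22 mg/L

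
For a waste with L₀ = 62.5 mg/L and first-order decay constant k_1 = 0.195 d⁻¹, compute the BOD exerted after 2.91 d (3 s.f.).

y_t = L₀(1 − e^(−k_1 t)) = 62.5 × (1 − e^(−0.195×2.91))
= 62.5 × (1 − 0.5670) = 62.5 × 0.4330 = 27.06 mg/L.

y ≈ 27.1 mg/L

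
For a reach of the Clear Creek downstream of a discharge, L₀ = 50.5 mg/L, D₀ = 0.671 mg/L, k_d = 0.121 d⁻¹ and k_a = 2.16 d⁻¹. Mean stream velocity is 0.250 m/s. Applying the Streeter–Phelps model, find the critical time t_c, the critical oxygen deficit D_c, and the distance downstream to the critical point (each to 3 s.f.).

t_c = [1/(k_a−k_d)] ln[(k_a/k_d)(1 − D₀(k_a−k_d)/(k_d L₀))]
= [1/(2.16−0.121)] ln[(2.16/0.121)(1 − 0.671×2.039/(0.121×50.5))]
= (1/2.039) ln[17.85 × 0.7761] = 0.4904 × ln(13.85) = 0.4904 × 2.629 = 1.289 d.
L(t_c) = L₀ e^(−k_d t_c) = 50.5 × 0.8556 = 43.21 mg/L, and at the critical point k_a D_c = k_d L, so D_c = (0.121/2.16) × 43.21 = 2.420 mg/L.
x_c = v t_c = 0.250 m/s × 1.289 d × 86400 s/d = 27850 m ≈ 27.8 km.

t_c ≈ 1.29 d; D_c ≈ 2.42 mg/L; x_c ≈ 27.8 km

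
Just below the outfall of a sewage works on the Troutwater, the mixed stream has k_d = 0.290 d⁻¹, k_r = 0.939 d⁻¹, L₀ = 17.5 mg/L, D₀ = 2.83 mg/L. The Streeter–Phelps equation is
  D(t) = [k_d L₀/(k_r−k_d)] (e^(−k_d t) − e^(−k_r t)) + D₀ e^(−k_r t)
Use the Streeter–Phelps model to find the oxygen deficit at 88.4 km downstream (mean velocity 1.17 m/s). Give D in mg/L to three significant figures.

D ≈ 3.87 mg/L

Travel time t = x/v = 88.4 km / (1.17 m/s) = 88400 m / 1.17 m/s = 75560 s = 0.8745 d.
k_d L₀/(k_r−k_d) = 0.290×17.5/(0.939−0.290) = 5.075/0.6490 = 7.820 mg/L.
e^(−k_d t) = e^(−0.290×0.8745) = 0.7760; e^(−k_r t) = e^(−0.939×0.8745) = 0.4399.
D = 7.820 × (0.7760 − 0.4399) + 2.83 × 0.4399 = 2.628 + 1.245 = 3.873 mg/L.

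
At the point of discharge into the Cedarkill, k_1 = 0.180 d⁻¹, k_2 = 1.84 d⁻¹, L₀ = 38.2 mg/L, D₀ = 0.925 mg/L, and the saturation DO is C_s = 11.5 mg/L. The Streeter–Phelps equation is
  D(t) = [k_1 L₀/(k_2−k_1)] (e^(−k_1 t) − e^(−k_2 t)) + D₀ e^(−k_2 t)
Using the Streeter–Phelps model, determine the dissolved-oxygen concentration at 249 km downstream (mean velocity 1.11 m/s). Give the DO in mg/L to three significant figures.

DO ≈ 8.93 mg/L

Travel time t = x/v = 249 km / (1.11 m/s) = 249000 m / 1.11 m/s = 224300 s = 2.596 d.
k_1 L₀/(k_2−k_1) = 0.180×38.2/(1.84−0.180) = 6.876/1.660 = 4.142 mg/L.
e^(−k_1 t) = e^(−0.180×2.596) = 0.6267; e^(−k_2 t) = e^(−1.84×2.596) = 0.008419.
D = 4.142 × (0.6267 − 0.008419) + 0.925 × 0.008419 = 2.561 + 0.007787 = 2.569 mg/L.
DO = C_s − D = 11.5 − 2.569 = 8.931 mg/L.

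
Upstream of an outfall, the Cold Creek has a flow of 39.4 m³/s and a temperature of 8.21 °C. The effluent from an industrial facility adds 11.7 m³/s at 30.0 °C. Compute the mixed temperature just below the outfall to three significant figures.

Flow-weighted mixing: C = (Q_r C_r + Q_w C_w)/(Q_r + Q_w)
= (39.4×8.21 + 11.7×30.0)/(39.4 + 11.7) = 674.5/51.10 = 13.20 °C.

13.2 °C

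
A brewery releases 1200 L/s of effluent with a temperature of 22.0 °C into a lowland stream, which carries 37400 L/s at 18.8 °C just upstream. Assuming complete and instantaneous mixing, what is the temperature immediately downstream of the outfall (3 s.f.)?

Flow-weighted mixing: C = (Q_r C_r + Q_w C_w)/(Q_r + Q_w)
= (37400×18.8 + 1200×22.0)/(37400 + 1200) = 729500/38600 = 18.90 °C.

18.9 °C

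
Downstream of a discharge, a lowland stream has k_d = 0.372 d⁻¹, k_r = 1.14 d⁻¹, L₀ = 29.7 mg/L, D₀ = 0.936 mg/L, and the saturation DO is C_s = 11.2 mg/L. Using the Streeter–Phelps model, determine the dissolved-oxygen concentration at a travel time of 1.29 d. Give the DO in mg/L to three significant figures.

k_d L₀/(k_r−k_d) = 0.372×29.7/(1.14−0.372) = 11.05/0.7680 = 14.39 mg/L.
e^(−k_d t) = e^(−0.372×1.290) = 0.6189; e^(−k_r t) = e^(−1.14×1.290) = 0.2298.
D = 14.39 × (0.6189 − 0.2298) + 0.936 × 0.2298 = 5.597 + 0.2151 = 5.812 mg/L.
DO = C_s − D = 11.2 − 5.812 = 5.388 mg/L.

DO ≈ 5.39 mg/L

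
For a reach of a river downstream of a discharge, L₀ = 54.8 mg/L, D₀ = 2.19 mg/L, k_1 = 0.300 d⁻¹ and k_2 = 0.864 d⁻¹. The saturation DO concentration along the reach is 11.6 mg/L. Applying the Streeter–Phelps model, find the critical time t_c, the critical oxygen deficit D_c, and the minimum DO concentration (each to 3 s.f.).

With k_2/k_1 = 2.880 and 1 − D₀(k_2−k_1)/(k_1 L₀) = 0.9249,
t_c = ln(2.880 × 0.9249) / (0.864 − 0.300) = ln(2.664) / 0.5640 = 0.9797/0.5640 = 1.737 d.
D_c = (k_1/k_2) L₀ e^(−k_1 t_c) = (0.300/0.864) × 54.8 × e^(−0.300×1.737) = 0.3472 × 54.8 × 0.5939 = 11.30 mg/L.
Minimum DO = C_s − D_c = 11.6 − 11.30 = 0.3001 mg/L.

t_c ≈ 1.74 d; D_c ≈ 11.3 mg/L; min DO ≈ 0.300 mg/L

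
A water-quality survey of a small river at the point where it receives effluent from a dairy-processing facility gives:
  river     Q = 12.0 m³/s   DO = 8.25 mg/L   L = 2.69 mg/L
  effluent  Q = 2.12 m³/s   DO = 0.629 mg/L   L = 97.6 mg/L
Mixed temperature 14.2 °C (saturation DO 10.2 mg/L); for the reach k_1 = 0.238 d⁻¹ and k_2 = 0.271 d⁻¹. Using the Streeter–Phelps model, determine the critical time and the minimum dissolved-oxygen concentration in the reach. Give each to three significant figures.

Mixed DO = (12.0×8.25 + 2.12×0.629)/(12.0+2.12) = 100.3/14.12 = 7.106 mg/L.
Mixed L₀ = (12.0×2.69 + 2.12×97.6)/(14.12) = 239.2/14.12 = 16.94 mg/L.
Initial deficit D₀ = C_s − DO₀ = 10.2 − 7.106 = 3.094 mg/L.
t_c = (1/0.03300) ln[(0.271/0.238)(1 − 3.094×0.03300/(0.238×16.94))] = 30.30 × ln(1.110) = 3.157 d.
D_c = (0.238/0.271) × 16.94 × e^(−0.238×3.157) = 0.8782 × 16.94 × 0.4717 = 7.017 mg/L.
Minimum DO = 10.2 − 7.017 = 3.183 mg/L.

t_c ≈ 3.16 d; minimum DO ≈ 3.18 mg/L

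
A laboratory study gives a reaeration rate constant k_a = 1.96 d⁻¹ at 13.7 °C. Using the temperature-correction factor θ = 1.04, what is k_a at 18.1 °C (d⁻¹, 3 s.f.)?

k_a(T₂) = k_a(T₁) · θ^(T₂−T₁) = 1.96 × 1.04^(18.1−13.7)
= 1.96 × 1.04^4.40 = 1.96 × 1.188 = 2.329 d⁻¹.

k_a ≈ 2.33 d⁻¹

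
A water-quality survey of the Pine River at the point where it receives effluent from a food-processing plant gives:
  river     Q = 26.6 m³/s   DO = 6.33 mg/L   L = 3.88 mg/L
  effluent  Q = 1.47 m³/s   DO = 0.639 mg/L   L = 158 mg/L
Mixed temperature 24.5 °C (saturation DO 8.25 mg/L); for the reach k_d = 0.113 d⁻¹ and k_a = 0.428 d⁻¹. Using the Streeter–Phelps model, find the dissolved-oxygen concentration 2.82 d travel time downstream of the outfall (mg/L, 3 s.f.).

Mixed DO = (26.6×6.33 + 1.47×0.639)/(26.6+1.47) = 169.3/28.07 = 6.032 mg/L.
Mixed L₀ = (26.6×3.88 + 1.47×158)/(28.07) = 335.5/28.07 = 11.95 mg/L.
Initial deficit D₀ = C_s − DO₀ = 8.25 − 6.032 = 2.218 mg/L.
D(2.82) = [0.113×11.95/(0.428−0.113)](e^(−0.113×2.82) − e^(−0.428×2.82)) + 2.218 e^(−0.428×2.82)
= 4.287 × (0.7271 − 0.2991) + 2.218 × 0.2991 = 2.498 mg/L.
DO = 8.25 − 2.498 = 5.752 mg/L.

DO ≈ 5.75 mg/L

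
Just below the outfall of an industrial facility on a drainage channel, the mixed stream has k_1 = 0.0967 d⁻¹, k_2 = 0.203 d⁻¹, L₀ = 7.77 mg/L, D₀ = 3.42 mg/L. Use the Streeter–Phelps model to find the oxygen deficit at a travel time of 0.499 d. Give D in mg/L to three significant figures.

D ≈ 3.44 mg/L

k_1 L₀/(k_2−k_1) = 0.0967×7.77/(0.203−0.0967) = 0.7514/0.1063 = 7.068 mg/L.
e^(−k_1 t) = e^(−0.0967×0.4990) = 0.9529; e^(−k_2 t) = e^(−0.203×0.4990) = 0.9037.
D = 7.068 × (0.9529 − 0.9037) + 3.42 × 0.9037 = 0.3480 + 3.091 = 3.438 mg/L.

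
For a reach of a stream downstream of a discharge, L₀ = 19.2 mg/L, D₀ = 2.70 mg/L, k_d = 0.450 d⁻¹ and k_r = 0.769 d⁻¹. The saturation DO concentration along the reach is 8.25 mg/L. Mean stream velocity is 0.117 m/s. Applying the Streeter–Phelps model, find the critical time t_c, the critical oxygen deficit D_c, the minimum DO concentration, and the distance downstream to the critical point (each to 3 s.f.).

t_c ≈ 1.35 d; D_c ≈ 6.12 mg/L; min DO ≈ 2.13 mg/L; x_c ≈ 13.7 km

With k_r/k_d = 1.709 and 1 − D₀(k_r−k_d)/(k_d L₀) = 0.9003,
t_c = ln(1.709 × 0.9003) / (0.769 − 0.450) = ln(1.539) / 0.3190 = 0.4308/0.3190 = 1.351 d.
D_c = (k_d/k_r) L₀ e^(−k_d t_c) = (0.450/0.769) × 19.2 × e^(−0.450×1.351) = 0.5852 × 19.2 × 0.5446 = 6.118 mg/L.
Minimum DO = C_s − D_c = 8.25 − 6.118 = 2.132 mg/L.
x_c = v t_c = 0.117 m/s × 1.351 d × 86400 s/d = 13650 m ≈ 13.7 km.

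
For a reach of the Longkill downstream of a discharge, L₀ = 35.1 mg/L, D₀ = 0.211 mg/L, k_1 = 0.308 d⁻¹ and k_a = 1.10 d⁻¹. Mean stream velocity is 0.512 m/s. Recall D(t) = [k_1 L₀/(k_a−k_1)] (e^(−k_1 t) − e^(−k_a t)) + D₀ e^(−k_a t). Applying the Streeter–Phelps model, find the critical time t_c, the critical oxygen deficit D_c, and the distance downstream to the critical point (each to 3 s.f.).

t_c ≈ 1.59 d; D_c ≈ 6.03 mg/L; x_c ≈ 70.2 km

t_c = [1/(k_a−k_1)] ln[(k_a/k_1)(1 − D₀(k_a−k_1)/(k_1 L₀))]
= [1/(1.10−0.308)] ln[(1.10/0.308)(1 − 0.211×0.7920/(0.308×35.1))]
= (1/0.7920) ln[3.571 × 0.9845] = 1.263 × ln(3.516) = 1.263 × 1.257 = 1.588 d.
D_c = (k_1/k_a) L₀ e^(−k_1 t_c) = (0.308/1.10) × 35.1 × e^(−0.308×1.588) = 0.2800 × 35.1 × 0.6132 = 6.027 mg/L.
x_c = v t_c = 0.512 m/s × 1.588 d × 86400 s/d = 70230 m ≈ 70.2 km.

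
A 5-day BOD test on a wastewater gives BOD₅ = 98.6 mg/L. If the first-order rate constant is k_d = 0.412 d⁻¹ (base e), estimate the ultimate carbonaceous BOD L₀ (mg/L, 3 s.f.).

BOD₅ = L₀(1 − e^(−5k_d)) ⇒ L₀ = BOD₅ / (1 − e^(−5×0.412))
= 98.6 / (1 − 0.1275) = 98.6 / 0.8725 = 113.0 mg/L.

L₀ ≈ 113 mg/L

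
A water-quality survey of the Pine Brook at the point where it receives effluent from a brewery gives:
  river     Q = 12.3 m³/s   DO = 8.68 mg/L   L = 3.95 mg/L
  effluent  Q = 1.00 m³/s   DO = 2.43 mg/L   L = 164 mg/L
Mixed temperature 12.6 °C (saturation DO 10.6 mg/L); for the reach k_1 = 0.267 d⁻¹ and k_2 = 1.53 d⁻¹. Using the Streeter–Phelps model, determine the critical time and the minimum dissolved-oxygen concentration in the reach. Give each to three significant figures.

Mixed DO = (12.3×8.68 + 1.00×2.43)/(12.3+1.00) = 109.2/13.30 = 8.210 mg/L.
Mixed L₀ = (12.3×3.95 + 1.00×164)/(13.30) = 212.6/13.30 = 15.98 mg/L.
Initial deficit D₀ = C_s − DO₀ = 10.6 − 8.210 = 2.390 mg/L.
t_c = (1/1.263) ln[(1.53/0.267)(1 − 2.390×1.263/(0.267×15.98))] = 0.7918 × ln(1.677) = 0.4095 d.
D_c = (0.267/1.53) × 15.98 × e^(−0.267×0.4095) = 0.1745 × 15.98 × 0.8964 = 2.500 mg/L.
Minimum DO = 10.6 − 2.500 = 8.100 mg/L.

t_c ≈ 0.410 d; minimum DO ≈ 8.10 mg/L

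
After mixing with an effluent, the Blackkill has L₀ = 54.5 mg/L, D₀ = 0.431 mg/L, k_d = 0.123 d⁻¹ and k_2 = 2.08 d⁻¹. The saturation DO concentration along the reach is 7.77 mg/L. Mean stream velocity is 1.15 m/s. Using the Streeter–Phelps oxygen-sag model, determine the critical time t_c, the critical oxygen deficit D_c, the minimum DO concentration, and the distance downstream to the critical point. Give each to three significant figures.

t_c ≈ 1.38 d; D_c ≈ 2.72 mg/L; min DO ≈ 5.05 mg/L; x_c ≈ 137 km

With k_2/k_d = 16.91 and 1 − D₀(k_2−k_d)/(k_d L₀) = 0.8742,
t_c = ln(16.91 × 0.8742) / (2.08 − 0.123) = ln(14.78) / 1.957 = 2.693/1.957 = 1.376 d.
D_c = (k_d/k_2) L₀ e^(−k_d t_c) = (0.123/2.08) × 54.5 × e^(−0.123×1.376) = 0.05913 × 54.5 × 0.8443 = 2.721 mg/L.
Minimum DO = C_s − D_c = 7.77 − 2.721 = 5.049 mg/L.
x_c = v t_c = 1.15 m/s × 1.376 d × 86400 s/d = 136800 m ≈ 137 km.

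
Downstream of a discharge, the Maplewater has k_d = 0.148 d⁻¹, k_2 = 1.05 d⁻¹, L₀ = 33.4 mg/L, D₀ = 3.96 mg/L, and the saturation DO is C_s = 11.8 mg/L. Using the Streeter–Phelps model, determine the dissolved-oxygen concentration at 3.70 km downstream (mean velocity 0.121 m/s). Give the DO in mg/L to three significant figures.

DO ≈ 7.65 mg/L

Travel time t = x/v = 3.70 km / (0.121 m/s) = 3700 m / 0.121 m/s = 30580 s = 0.3539 d.
k_d L₀/(k_2−k_d) = 0.148×33.4/(1.05−0.148) = 4.943/0.9020 = 5.480 mg/L.
e^(−k_d t) = e^(−0.148×0.3539) = 0.9490; e^(−k_2 t) = e^(−1.05×0.3539) = 0.6896.
D = 5.480 × (0.9490 − 0.6896) + 3.96 × 0.6896 = 1.421 + 2.731 = 4.152 mg/L.
DO = C_s − D = 11.8 − 4.152 = 7.648 mg/L.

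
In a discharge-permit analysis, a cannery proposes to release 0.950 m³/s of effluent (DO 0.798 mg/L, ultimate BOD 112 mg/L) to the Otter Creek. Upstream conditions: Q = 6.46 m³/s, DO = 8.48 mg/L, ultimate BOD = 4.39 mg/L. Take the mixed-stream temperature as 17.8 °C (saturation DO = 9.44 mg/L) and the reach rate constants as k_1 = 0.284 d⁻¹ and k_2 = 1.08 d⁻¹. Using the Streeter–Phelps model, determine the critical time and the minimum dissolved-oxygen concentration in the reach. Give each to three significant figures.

Mixed DO = (6.46×8.48 + 0.950×0.798)/(6.46+0.950) = 55.54/7.410 = 7.495 mg/L.
Mixed L₀ = (6.46×4.39 + 0.950×112)/(7.410) = 134.8/7.410 = 18.19 mg/L.
Initial deficit D₀ = C_s − DO₀ = 9.44 − 7.495 = 1.945 mg/L.
t_c = (1/0.7960) ln[(1.08/0.284)(1 − 1.945×0.7960/(0.284×18.19))] = 1.256 × ln(2.663) = 1.230 d.
D_c = (0.284/1.08) × 18.19 × e^(−0.284×1.230) = 0.2630 × 18.19 × 0.7051 = 3.372 mg/L.
Minimum DO = 9.44 − 3.372 = 6.068 mg/L.

t_c ≈ 1.23 d; minimum DO ≈ 6.07 mg/L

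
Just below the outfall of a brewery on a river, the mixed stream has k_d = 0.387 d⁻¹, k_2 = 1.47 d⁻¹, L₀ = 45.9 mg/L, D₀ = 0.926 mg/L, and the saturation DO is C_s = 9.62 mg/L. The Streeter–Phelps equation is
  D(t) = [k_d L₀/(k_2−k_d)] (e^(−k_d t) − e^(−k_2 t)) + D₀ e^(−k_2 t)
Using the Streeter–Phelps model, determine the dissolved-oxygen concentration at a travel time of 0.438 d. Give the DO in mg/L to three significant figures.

DO ≈ 3.90 mg/L

k_d L₀/(k_2−k_d) = 0.387×45.9/(1.47−0.387) = 17.76/1.083 = 16.40 mg/L.
e^(−k_d t) = e^(−0.387×0.4380) = 0.8441; e^(−k_2 t) = e^(−1.47×0.4380) = 0.5253.
D = 16.40 × (0.8441 − 0.5253) + 0.926 × 0.5253 = 5.229 + 0.4864 = 5.716 mg/L.
DO = C_s − D = 9.62 − 5.716 = 3.904 mg/L.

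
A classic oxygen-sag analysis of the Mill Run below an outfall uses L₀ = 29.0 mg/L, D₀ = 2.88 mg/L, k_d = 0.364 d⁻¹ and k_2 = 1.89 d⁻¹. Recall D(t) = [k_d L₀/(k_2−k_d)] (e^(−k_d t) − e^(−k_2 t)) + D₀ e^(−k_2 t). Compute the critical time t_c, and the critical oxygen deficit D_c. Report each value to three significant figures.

t_c ≈ 0.727 d; D_c ≈ 4.29 mg/L

At the critical point dD/dt = 0, so k_d L₀ e^(−k_d t) = k_2 D. Substituting D(t) from the Streeter–Phelps equation and solving for t gives
t_c = ln[(k_2/k_d)(1 − D₀(k_2−k_d)/(k_d L₀))] / (k_2−k_d).
Here k_2−k_d = 1.526 d⁻¹ and 1 − D₀(k_2−k_d)/(k_d L₀) = 1 − 2.88×1.526/(0.364×29.0) = 0.5837, so
t_c = ln(5.192 × 0.5837) / 1.526 = 1.109 / 1.526 = 0.7266 d.
L(t_c) = L₀ e^(−k_d t_c) = 29.0 × 0.7676 = 22.26 mg/L, and at the critical point k_2 D_c = k_d L, so D_c = (0.364/1.89) × 22.26 = 4.287 mg/L.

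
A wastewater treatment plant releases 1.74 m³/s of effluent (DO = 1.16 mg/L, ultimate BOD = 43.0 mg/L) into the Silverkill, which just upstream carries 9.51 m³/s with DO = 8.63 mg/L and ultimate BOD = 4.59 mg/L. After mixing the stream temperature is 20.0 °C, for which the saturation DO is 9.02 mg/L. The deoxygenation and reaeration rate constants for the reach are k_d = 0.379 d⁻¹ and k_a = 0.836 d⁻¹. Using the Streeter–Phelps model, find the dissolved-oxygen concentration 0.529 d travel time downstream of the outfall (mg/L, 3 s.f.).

Mixed DO = (9.51×8.63 + 1.74×1.16)/(9.51+1.74) = 84.09/11.25 = 7.475 mg/L.
Mixed L₀ = (9.51×4.59 + 1.74×43.0)/(11.25) = 118.5/11.25 = 10.53 mg/L.
Initial deficit D₀ = C_s − DO₀ = 9.02 − 7.475 = 1.545 mg/L.
D(0.529) = [0.379×10.53/(0.836−0.379)](e^(−0.379×0.529) − e^(−0.836×0.529)) + 1.545 e^(−0.836×0.529)
= 8.733 × (0.8183 − 0.6426) + 1.545 × 0.6426 = 2.528 mg/L.
DO = 9.02 − 2.528 = 6.492 mg/L.

DO ≈ 6.49 mg/L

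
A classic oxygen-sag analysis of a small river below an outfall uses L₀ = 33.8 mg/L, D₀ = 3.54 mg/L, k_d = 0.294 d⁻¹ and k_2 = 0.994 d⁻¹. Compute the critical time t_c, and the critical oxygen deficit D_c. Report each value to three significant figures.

t_c ≈ 1.33 d; D_c ≈ 6.76 mg/L

t_c = [1/(k_2−k_d)] ln[(k_2/k_d)(1 − D₀(k_2−k_d)/(k_d L₀))]
= [1/(0.994−0.294)] ln[(0.994/0.294)(1 − 3.54×0.7000/(0.294×33.8))]
= (1/0.7000) ln[3.381 × 0.7506] = 1.429 × ln(2.538) = 1.429 × 0.9313 = 1.330 d.
L(t_c) = L₀ e^(−k_d t_c) = 33.8 × 0.6763 = 22.86 mg/L, and at the critical point k_2 D_c = k_d L, so D_c = (0.294/0.994) × 22.86 = 6.761 mg/L.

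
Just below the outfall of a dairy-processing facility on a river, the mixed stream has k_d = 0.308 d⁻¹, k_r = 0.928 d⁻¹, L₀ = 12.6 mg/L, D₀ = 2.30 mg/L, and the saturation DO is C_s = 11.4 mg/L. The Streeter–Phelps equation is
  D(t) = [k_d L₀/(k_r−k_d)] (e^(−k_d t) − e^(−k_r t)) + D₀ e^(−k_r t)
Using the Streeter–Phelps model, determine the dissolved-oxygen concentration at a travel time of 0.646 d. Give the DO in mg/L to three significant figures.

k_d L₀/(k_r−k_d) = 0.308×12.6/(0.928−0.308) = 3.881/0.6200 = 6.259 mg/L.
e^(−k_d t) = e^(−0.308×0.6460) = 0.8196; e^(−k_r t) = e^(−0.928×0.6460) = 0.5491.
D = 6.259 × (0.8196 − 0.5491) + 2.30 × 0.5491 = 1.693 + 1.263 = 2.956 mg/L.
DO = C_s − D = 11.4 − 2.956 = 8.444 mg/L.

DO ≈ 8.44 mg/L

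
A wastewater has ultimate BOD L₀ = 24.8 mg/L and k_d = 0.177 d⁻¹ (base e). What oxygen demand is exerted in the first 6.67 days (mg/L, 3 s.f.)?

y ≈ 17.2 mg/L

y_t = L₀(1 − e^(−k_d t)) = 24.8 × (1 − e^(−0.177×6.67))
= 24.8 × (1 − 0.3071) = 24.8 × 0.6929 = 17.18 mg/L.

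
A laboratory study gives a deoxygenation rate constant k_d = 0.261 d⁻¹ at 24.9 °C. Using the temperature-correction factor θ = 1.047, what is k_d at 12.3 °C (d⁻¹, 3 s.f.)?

k_d(T₂) = k_d(T₁) · θ^(T₂−T₁) = 0.261 × 1.047^(12.3−24.9)
= 0.261 × 1.047^-12.6 = 0.261 × 0.5606 = 0.1463 d⁻¹.

k_d ≈ 0.146 d⁻¹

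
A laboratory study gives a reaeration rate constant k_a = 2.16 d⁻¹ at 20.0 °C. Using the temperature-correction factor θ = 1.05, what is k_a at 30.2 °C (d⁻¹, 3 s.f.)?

k_a ≈ 3.55 d⁻¹

k_a(T₂) = k_a(T₁) · θ^(T₂−T₁) = 2.16 × 1.05^(30.2−20.0)
= 2.16 × 1.05^10.2 = 2.16 × 1.645 = 3.553 d⁻¹.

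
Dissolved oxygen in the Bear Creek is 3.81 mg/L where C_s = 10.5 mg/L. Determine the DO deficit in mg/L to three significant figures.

D = C_s − C = 10.5 − 3.81 = 6.69 mg/L.

D ≈ 6.69 mg/L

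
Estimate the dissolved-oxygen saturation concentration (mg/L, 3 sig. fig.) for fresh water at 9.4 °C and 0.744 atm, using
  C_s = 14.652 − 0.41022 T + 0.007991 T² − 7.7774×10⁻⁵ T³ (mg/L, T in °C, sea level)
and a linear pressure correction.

C_s ≈ 8.51 mg/L

At sea level: C_s = 14.652 − 0.41022×9.4 + 0.007991×9.4² − 7.7774×10⁻⁵×9.4³ = 11.44 mg/L.
Pressure correction: C_s' = 11.44 × 0.744 = 8.509 mg/L.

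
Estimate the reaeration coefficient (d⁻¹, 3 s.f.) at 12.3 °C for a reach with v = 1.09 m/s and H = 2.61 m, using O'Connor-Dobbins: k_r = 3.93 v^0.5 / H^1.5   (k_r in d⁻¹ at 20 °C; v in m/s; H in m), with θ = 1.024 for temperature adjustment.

k_r ≈ 0.811 d⁻¹

k_r(20) = 3.93 × 1.09^0.5 / 2.61^1.5 = 3.93 × 1.044 / 4.217 = 0.9731 d⁻¹.
k_r(12.3) = 0.9731 × 1.024^(12.3−20) = 0.9731 × 0.8331 = 0.8107 d⁻¹.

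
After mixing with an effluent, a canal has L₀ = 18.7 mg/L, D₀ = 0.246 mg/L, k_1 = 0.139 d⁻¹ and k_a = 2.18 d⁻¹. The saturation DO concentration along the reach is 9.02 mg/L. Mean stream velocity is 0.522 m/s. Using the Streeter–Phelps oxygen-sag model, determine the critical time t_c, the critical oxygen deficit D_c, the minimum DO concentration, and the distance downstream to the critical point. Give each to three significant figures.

t_c ≈ 1.24 d; D_c ≈ 1.00 mg/L; min DO ≈ 8.02 mg/L; x_c ≈ 56.1 km

At the critical point dD/dt = 0, so k_1 L₀ e^(−k_1 t) = k_a D. Substituting D(t) from the Streeter–Phelps equation and solving for t gives
t_c = ln[(k_a/k_1)(1 − D₀(k_a−k_1)/(k_1 L₀))] / (k_a−k_1).
Here k_a−k_1 = 2.041 d⁻¹ and 1 − D₀(k_a−k_1)/(k_1 L₀) = 1 − 0.246×2.041/(0.139×18.7) = 0.8068, so
t_c = ln(15.68 × 0.8068) / 2.041 = 2.538 / 2.041 = 1.243 d.
D_c = (k_1/k_a) L₀ e^(−k_1 t_c) = (0.139/2.18) × 18.7 × e^(−0.139×1.243) = 0.06376 × 18.7 × 0.8413 = 1.003 mg/L.
Minimum DO = C_s − D_c = 9.02 − 1.003 = 8.017 mg/L.
x_c = v t_c = 0.522 m/s × 1.243 d × 86400 s/d = 56080 m ≈ 56.1 km.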